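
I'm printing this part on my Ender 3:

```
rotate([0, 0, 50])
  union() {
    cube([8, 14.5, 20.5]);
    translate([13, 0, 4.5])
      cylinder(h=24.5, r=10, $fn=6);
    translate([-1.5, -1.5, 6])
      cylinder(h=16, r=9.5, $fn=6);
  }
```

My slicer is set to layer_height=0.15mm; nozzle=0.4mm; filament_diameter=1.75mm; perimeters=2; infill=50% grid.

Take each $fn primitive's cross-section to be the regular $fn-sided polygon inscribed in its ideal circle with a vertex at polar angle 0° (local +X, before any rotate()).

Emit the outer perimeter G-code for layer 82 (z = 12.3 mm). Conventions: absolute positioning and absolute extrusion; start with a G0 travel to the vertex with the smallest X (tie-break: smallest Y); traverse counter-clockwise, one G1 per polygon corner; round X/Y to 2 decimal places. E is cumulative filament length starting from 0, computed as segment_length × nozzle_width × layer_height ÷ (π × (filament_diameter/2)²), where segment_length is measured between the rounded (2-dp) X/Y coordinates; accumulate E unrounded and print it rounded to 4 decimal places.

G0 X-11.11 Y9.32 Z12.30
G1 X-5.15 Y4.32 E0.1941
G1 X-9.17 Y-0.46 E0.3499
G1 X-5.92 Y-9.39 E0.5869
G1 X3.43 Y-11.04 E0.8238
G1 X9.54 Y-3.76 E1.0608
G1 X7.71 Y1.28 E1.1946
G1 X11.78 Y0.56 E1.2977
G1 X18.20 Y8.22 E1.5470
G1 X14.78 Y17.62 E1.7965
G1 X4.94 Y19.36 E2.0458
G1 X-1.49 Y11.70 E2.2953
G1 X-5.97 Y15.45 E2.4410
G1 X-11.11 Y9.32 E2.6406

At z = 12.3 mm: the cube is present — its section is the full 8×14.5 rectangle; the r=10 cylinder at (13, 0) contributes a regular 6-gon of circumradius 10; the r=9.5 cylinder at (-1.5, -1.5) contributes a regular 6-gon of circumradius 9.5; Taking the union: the regions partially overlap (shared area 70.18 mm²), so overlapping operands fuse into one piece — 1 connected region; (rotated 50° about Z; rotation is an isometry so areas/perimeters/island counts are preserved). The outline is a single polygon with 13 vertices. Extrusion per mm of travel: 0.4 × 0.15 / (π × 0.875²) = 0.024945. Accumulating E over each segment gives final E = 2.6406.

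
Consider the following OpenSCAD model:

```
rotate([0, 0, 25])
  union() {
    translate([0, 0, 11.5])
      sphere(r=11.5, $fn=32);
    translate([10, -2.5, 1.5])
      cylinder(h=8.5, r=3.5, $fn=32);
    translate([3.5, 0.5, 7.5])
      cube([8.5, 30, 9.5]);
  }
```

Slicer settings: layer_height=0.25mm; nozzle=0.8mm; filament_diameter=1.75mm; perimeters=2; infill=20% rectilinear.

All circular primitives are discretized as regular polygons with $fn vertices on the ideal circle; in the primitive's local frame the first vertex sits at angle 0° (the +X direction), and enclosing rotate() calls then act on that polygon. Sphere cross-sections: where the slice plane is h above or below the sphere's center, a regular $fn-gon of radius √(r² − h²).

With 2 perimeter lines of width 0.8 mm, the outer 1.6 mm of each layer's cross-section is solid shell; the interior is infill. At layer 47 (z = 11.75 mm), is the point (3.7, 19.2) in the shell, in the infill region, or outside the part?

shell

At z = 11.75 mm: the r=11.5 sphere contributes a regular 32-gon of circumradius √(11.5²−0.25²) = 11.497; the cylinder at (10, -2.5) is not intersected at this z (z outside [1.5, 10]); the 8.5×30 cube at (3.5, 0.5) contributes its full rectangle; Taking the union: the regions partially overlap (shared area 59.69 mm²), so overlapping operands fuse into one piece — 1 connected region; (whole slice rotated 25° about Z — lengths, areas and connectivity unchanged). Overall, the cross-section is a single solid region. Undo the 25° rotation: the query point maps to (11.468, 15.837) in the un-rotated model frame. The nearest boundary edge runs (12.00, 30.50)→(12.00, 0.50); distance from the point to it = 0.53 mm. The point is inside the cross-section, 0.53 mm from the nearest boundary — within the 1.6 mm shell band (2 × 0.8).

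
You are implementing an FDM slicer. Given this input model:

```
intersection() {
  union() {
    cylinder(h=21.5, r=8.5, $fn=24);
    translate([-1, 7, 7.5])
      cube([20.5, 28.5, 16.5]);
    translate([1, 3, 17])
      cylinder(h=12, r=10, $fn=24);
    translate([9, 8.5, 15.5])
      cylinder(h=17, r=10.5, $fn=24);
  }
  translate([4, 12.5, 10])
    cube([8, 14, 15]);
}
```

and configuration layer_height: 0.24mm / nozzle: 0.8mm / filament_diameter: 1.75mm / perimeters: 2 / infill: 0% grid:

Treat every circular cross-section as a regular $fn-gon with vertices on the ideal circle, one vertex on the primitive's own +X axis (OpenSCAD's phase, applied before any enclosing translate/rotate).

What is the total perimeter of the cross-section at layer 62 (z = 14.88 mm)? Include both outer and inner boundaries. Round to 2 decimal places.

At z = 14.88 mm: the r=8.5 cylinder gives a regular 24-gon of circumradius 8.5 (constant along its height) (perimeter = 2·24·8.500·sin(180°/24) = 53.25 mm); the cube at (-1, 7) is present — its section is the full 20.5×28.5 rectangle (perimeter 98.00 mm); the cylinder at (1, 3) does not reach this height (z outside [17, 29]); the cylinder at (9, 8.5) does not reach this height (z outside [15.5, 32.5]); Taking the union: the regions partially overlap (shared area 6.11 mm²), so the edge portions inside another operand are dropped and the merged outline is re-measured after clipping — boundary = 138.13 mm; the 8×14 cube at (4, 12.5) contributes its full rectangle (perimeter 44.00 mm); Keeping only the common overlap: the 8×14 cube at (4, 12.5) lies inside the result so far, so the common part is the 8×14 cube at (4, 12.5) itself — boundary = 44.00 mm. Overall, the cross-section is a single solid region. Total boundary length (outer) = 44.00 mm.

44.00 mm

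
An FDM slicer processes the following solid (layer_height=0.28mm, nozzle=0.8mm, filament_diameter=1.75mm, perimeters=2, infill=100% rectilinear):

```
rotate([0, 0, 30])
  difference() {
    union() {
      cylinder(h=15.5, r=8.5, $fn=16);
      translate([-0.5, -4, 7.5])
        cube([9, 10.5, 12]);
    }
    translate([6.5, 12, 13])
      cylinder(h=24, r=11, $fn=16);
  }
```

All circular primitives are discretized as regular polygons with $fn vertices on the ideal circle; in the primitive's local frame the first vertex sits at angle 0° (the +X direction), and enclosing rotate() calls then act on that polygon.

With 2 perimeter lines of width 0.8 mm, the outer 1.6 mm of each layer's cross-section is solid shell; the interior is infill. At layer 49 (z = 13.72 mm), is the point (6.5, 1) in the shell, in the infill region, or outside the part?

At z = 13.72 mm: the r=8.5 cylinder gives a regular 16-gon of circumradius 8.5 (constant along its height); the cube at (-0.5, -4) is present — its section is the full 9×10.5 rectangle; Combining (union): the regions partially overlap (shared area 86.00 mm²), so overlapping operands fuse into one piece — 1 connected region; the r=11 cylinder at (6.5, 12) gives a regular 16-gon of circumradius 11 (constant along its height); After the difference (first − rest): starting from that combined region, the r=11 cylinder at (6.5, 12) partially overlaps it — only the 58.34 mm² overlap (of its 370.44 mm²) is removed, clipping the outline — 1 connected region; (whole slice rotated 30° about Z — lengths, areas and connectivity unchanged). Overall, the cross-section is a single solid region. Undo the 30° rotation: the query point maps to (6.129, -2.384) in the un-rotated model frame. The nearest boundary edge runs (8.50, -4.00)→(7.35, -4.00); distance from the point to it = 2.03 mm. The point is inside the cross-section and 2.03 mm from the nearest boundary — more than the 1.6 mm shell width (2 × 0.8), so it's in the infill interior.

infill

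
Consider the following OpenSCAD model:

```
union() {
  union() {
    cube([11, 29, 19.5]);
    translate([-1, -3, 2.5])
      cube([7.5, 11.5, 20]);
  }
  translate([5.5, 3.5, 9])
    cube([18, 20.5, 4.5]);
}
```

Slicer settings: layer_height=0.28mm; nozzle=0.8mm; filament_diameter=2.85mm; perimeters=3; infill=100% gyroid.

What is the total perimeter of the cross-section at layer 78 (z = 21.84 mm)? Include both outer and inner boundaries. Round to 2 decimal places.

38.00 mm

At z = 21.84 mm: the cube is not intersected at this z (z outside [0, 19.5]); the 7.5×11.5 cube at (-1, -3) contributes its full rectangle (perimeter 38.00 mm); Merging all regions: only the 7.5×11.5 cube at (-1, -3) is present, so the union is just that shape — boundary = 38.00 mm; the cube at (5.5, 3.5) is not intersected at this z (z outside [9, 13.5]); Taking the union: only the result so far is present, so the union is just that shape — boundary = 38.00 mm. Overall, the cross-section is a single solid region. Total boundary length (outer) = 38.00 mm.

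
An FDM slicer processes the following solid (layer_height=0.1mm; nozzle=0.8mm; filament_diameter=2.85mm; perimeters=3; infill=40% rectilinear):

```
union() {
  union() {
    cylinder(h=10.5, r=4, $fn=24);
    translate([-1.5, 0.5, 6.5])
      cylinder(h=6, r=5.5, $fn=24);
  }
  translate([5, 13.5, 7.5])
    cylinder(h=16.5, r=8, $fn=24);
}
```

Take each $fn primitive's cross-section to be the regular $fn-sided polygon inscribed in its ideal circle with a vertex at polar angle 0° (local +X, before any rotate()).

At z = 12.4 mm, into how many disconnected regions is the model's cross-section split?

At z = 12.4 mm: the cylinder is not intersected at this z (z outside [0, 10.5]); the cylinder at (-1.5, 0.5): section is a regular 24-gon, circumradius r=5.5; Merging all regions: only the r=5.5 cylinder at (-1.5, 0.5) is present, so the union is just that shape — 1 connected region; the cylinder at (5, 13.5): section is a regular 24-gon, circumradius r=8; Combining (union): the 2 present regions are separate (no shared area or edge), so areas and boundary lengths simply add and each stays a separate island — 2 connected regions. The result has 2 disconnected regions.

2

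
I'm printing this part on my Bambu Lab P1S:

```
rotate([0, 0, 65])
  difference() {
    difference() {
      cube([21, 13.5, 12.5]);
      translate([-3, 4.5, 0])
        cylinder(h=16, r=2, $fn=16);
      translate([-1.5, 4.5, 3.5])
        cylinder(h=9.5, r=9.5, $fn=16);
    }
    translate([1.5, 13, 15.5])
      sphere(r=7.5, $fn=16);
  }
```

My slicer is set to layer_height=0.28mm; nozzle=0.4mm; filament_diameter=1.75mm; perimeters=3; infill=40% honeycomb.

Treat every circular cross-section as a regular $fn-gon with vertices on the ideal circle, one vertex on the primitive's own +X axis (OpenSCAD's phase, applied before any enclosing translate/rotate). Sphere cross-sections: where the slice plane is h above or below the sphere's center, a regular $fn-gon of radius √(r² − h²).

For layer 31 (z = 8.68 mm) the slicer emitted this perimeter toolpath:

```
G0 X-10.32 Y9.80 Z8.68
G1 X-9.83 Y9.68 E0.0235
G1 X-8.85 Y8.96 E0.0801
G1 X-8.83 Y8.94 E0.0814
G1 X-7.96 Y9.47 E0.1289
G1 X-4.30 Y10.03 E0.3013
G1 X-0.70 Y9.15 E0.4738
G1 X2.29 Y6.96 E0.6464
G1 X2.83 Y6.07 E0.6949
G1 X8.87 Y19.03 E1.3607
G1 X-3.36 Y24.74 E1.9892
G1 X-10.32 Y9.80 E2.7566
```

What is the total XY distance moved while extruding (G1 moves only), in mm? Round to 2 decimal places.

Sum the Euclidean lengths of each G1 segment: total = 59.20 mm.

59.20 mm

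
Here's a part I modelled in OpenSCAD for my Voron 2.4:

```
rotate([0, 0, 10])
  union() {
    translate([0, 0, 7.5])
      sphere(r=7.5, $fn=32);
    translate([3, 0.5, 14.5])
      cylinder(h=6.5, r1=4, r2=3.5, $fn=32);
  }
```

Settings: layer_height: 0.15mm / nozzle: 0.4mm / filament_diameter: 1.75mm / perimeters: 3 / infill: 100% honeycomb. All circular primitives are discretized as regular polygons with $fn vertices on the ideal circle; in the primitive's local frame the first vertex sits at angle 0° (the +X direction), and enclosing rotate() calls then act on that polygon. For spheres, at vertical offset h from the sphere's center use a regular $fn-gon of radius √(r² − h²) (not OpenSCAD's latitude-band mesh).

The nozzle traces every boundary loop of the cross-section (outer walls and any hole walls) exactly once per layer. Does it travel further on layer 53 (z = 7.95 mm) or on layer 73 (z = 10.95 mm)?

layer 53 (z = 7.95 mm)

Layer 53 (z = 7.95): the r=7.5 sphere contributes a regular 32-gon of circumradius √(7.5²−0.45²) = 7.486 (perimeter = 2·32·7.486·sin(180°/32) = 46.96 mm); the cone at (3, 0.5) does not reach this height (z outside [14.5, 21]); Combining (union): only the r=7.5 sphere is present, so the union is just that shape — boundary = 46.96 mm; (rotated 10° about Z; rotation is an isometry so areas/perimeters/island counts are preserved). So its perimeter = 46.96 mm. Layer 73 (z = 10.95): the r=7.5 sphere contributes a regular 32-gon of circumradius √(7.5²−3.45²) = 6.659 (perimeter = 2·32·6.659·sin(180°/32) = 41.78 mm); the cone at (3, 0.5) is not intersected at this z (z outside [14.5, 21]); Taking the union: only the r=7.5 sphere is present, so the union is just that shape — boundary = 41.78 mm; (rotated 10° about Z; rotation is an isometry so areas/perimeters/island counts are preserved). So its perimeter = 41.78 mm. Layer 53 is larger (46.96 vs 41.78 mm).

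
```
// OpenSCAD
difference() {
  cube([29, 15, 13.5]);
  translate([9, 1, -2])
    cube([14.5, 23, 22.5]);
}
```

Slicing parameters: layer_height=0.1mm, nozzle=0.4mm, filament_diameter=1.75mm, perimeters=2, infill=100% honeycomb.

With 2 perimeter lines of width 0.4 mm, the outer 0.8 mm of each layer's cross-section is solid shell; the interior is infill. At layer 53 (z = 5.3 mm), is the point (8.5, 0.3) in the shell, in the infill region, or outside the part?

At z = 5.3 mm: the 29×15 cube contributes its full rectangle; the cube at (9, 1) is present — its section is the full 14.5×23 rectangle; Taking the first minus the rest: starting from the 29×15 cube, the 14.5×23 cube at (9, 1) partially overlaps it — only the 203.00 mm² overlap (of its 333.50 mm²) is removed, clipping the outline — 1 connected region. Overall, the cross-section is a single solid region. The nearest boundary edge runs (29.00, 0.00)→(0.00, 0.00); distance from the point to it = 0.30 mm. The point is inside the cross-section, 0.30 mm from the nearest boundary — within the 0.8 mm shell band (2 × 0.4).

shell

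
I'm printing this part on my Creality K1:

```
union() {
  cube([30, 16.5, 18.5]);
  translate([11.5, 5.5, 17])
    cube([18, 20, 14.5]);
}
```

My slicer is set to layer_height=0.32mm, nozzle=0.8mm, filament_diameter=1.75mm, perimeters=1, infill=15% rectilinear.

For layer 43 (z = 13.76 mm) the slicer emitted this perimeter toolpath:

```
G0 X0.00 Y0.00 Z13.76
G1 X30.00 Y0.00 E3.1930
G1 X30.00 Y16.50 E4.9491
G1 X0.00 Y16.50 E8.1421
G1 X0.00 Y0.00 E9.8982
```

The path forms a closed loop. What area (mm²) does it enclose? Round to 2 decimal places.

495.00 mm²

Apply the shoelace formula to the sequence of (X, Y) vertices; enclosed area = 495.00 mm².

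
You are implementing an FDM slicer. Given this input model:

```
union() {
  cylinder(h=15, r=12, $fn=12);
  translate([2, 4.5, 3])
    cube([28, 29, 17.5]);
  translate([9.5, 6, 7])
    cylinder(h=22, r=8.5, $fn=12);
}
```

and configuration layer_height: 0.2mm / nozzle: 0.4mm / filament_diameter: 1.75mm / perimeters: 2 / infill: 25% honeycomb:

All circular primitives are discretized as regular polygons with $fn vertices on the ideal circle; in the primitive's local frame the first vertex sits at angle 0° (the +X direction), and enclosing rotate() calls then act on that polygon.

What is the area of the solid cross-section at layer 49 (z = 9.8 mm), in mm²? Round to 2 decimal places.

At z = 9.8 mm: the cylinder: section is a regular 12-gon, circumradius r=12 (area = (12/2)·12.000²·sin(360°/12) = 432.00 mm²); the cube at (2, 4.5) (footprint 28×29) is included at this height (area 812.00 mm²); the r=8.5 cylinder at (9.5, 6) gives a regular 12-gon of circumradius 8.5 (constant along its height) (area = (12/2)·8.500²·sin(360°/12) = 216.75 mm²); Combining (union): the regions partially overlap — summed areas 1460.75 mm² minus the doubly-counted overlap 230.73 mm² gives 1230.02 mm² — area = 1230.02 mm². Overall, the cross-section is a single solid region. Net area = 1230.02 mm².

1230.02 mm²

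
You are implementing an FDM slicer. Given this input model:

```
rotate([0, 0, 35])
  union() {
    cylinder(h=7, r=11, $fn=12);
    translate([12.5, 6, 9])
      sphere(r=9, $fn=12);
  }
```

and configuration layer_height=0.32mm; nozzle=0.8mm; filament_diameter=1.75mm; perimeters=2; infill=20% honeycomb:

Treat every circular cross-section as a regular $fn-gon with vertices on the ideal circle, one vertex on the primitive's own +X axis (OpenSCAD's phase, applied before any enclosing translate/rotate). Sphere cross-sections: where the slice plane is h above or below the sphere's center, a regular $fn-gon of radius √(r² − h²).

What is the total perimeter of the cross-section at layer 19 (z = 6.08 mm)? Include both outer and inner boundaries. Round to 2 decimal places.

At z = 6.08 mm: the r=11 cylinder gives a regular 12-gon of circumradius 11 (constant along its height) (perimeter = 2·12·11.000·sin(180°/12) = 68.33 mm); the sphere at (12.5, 6): section is a regular 12-gon, circumradius = √(r²−h²) = √(9²−2.92²) = 8.513 (perimeter = 2·12·8.513·sin(180°/12) = 52.88 mm); Combining (union): the regions partially overlap (shared area 46.34 mm²), so the edge portions inside another operand are dropped and the merged outline is re-measured after clipping — boundary = 92.31 mm; (rotated 35° about Z; rotation is an isometry so areas/perimeters/island counts are preserved). Overall, the cross-section is a single solid region. Total boundary length (outer) = 92.31 mm.

92.31 mm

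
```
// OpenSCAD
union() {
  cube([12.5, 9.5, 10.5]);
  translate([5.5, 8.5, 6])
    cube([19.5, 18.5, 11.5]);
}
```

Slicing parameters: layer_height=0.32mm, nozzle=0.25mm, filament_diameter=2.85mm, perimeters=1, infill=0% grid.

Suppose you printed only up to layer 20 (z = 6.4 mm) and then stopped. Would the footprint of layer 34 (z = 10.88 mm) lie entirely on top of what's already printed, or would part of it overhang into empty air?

entirely on top

Compare the two slices. At z = 6.4: the cube (footprint 12.5×9.5) is included at this height (area 118.75 mm²); the cube at (5.5, 8.5) (footprint 19.5×18.5) is included at this height (area 360.75 mm²); Merging all regions: the regions partially overlap — summed areas 479.50 mm² minus the doubly-counted overlap 7.00 mm² gives 472.50 mm² — area = 472.50 mm². At z = 10.88: the cube is not intersected at this z (z outside [0, 10.5]); the 19.5×18.5 cube at (5.5, 8.5) contributes its full rectangle (area 360.75 mm²); Taking the union: only the 19.5×18.5 cube at (5.5, 8.5) is present, so the union is just that shape — area = 360.75 mm². Checking containment: the cross-section at z = 10.88 is a subset of the cross-section at z = 6.4.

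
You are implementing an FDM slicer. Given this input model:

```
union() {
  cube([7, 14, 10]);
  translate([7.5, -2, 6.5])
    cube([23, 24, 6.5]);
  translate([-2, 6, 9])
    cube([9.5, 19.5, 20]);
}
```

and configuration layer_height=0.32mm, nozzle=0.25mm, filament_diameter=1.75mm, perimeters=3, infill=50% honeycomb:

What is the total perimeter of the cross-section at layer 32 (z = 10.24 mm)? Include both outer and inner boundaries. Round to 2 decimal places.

At z = 10.24 mm: the cube is absent (z outside [0, 10]); the cube at (7.5, -2) (footprint 23×24) is included at this height (perimeter 94.00 mm); the 9.5×19.5 cube at (-2, 6) contributes its full rectangle (perimeter 58.00 mm); Combining (union): the 2 present regions share edge segments without overlapping in area, so areas simply add but the touching pieces fuse into one outline (the shared edge portions become interior and drop out of the boundary) — boundary = 120.00 mm. Overall, the cross-section is a single solid region. Total boundary length (outer) = 120.00 mm.

120.00 mm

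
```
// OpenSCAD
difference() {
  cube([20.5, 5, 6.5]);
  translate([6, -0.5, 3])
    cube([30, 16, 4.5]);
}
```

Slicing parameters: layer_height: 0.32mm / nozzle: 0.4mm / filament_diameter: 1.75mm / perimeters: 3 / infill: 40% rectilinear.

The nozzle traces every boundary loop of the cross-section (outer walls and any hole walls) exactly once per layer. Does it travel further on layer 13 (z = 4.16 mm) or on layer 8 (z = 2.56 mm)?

Layer 13 (z = 4.16): the cube (footprint 20.5×5) is included at this height (perimeter 51.00 mm); the cube at (6, -0.5) is present — its section is the full 30×16 rectangle (perimeter 92.00 mm); Subtracting the remaining from the first: starting from the 20.5×5 cube, the 30×16 cube at (6, -0.5) partially overlaps it — only the 72.50 mm² overlap (of its 480.00 mm²) is removed, clipping the outline — boundary = 22.00 mm. So its perimeter = 22.00 mm. Layer 8 (z = 2.56): the cube (footprint 20.5×5) is included at this height (perimeter 51.00 mm); the cube at (6, -0.5) does not reach this height (z outside [3, 7.5]); After the difference (first − rest): none of the subtracted shapes is present at this height, so the 20.5×5 cube is unchanged — boundary = 51.00 mm. So its perimeter = 51.00 mm. Layer 8 is larger (51.00 vs 22.00 mm).

layer 8 (z = 2.56 mm)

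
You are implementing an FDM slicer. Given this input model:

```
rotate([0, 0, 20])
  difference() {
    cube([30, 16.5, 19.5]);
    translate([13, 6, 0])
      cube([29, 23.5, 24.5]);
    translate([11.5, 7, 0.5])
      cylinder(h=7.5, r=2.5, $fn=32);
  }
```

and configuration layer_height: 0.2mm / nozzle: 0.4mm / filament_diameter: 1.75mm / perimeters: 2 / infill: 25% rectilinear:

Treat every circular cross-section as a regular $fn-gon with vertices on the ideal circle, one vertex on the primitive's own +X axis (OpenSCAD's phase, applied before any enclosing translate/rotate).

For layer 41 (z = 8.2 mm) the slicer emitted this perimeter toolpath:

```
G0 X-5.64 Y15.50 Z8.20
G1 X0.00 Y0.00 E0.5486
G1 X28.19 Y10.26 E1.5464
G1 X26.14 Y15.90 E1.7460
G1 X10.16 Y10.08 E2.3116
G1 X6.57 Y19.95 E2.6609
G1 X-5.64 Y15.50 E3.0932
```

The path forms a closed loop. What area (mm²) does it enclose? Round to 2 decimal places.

316.40 mm²

Apply the shoelace formula to the sequence of (X, Y) vertices; enclosed area = 316.40 mm².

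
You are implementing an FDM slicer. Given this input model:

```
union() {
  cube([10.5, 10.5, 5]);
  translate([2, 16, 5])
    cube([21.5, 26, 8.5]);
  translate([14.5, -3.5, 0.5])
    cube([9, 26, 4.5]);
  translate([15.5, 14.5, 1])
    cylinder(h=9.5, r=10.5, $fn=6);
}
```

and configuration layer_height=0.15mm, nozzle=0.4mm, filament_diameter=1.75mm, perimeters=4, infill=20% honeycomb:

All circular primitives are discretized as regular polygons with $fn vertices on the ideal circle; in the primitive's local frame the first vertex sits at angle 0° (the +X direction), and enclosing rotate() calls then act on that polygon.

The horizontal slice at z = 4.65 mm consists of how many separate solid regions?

At z = 4.65 mm: the 10.5×10.5 cube contributes its full rectangle; the cube at (2, 16) is absent (z outside [5, 13.5]); the 9×26 cube at (14.5, -3.5) contributes its full rectangle; the cylinder at (15.5, 14.5): section is a regular 6-gon, circumradius r=10.5; Merging all regions: the regions partially overlap (shared area 152.16 mm²), so overlapping operands fuse into one piece — 1 connected region. The result has 1 disconnected region.

1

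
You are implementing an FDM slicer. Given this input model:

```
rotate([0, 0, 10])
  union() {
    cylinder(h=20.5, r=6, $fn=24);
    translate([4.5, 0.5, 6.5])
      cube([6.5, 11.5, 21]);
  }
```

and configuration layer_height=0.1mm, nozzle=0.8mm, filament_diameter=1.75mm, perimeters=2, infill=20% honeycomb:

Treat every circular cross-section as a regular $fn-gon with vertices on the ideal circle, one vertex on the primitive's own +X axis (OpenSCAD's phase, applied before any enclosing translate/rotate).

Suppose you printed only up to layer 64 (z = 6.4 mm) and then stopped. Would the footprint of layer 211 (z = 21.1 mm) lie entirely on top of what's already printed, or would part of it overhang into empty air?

part overhangs

Compare the two slices. At z = 6.4: the cylinder: section is a regular 24-gon, circumradius r=6 (area = (24/2)·6.000²·sin(360°/24) = 111.81 mm²); the cube at (4.5, 0.5) is absent (z outside [6.5, 27.5]); Merging all regions: only the r=6 cylinder is present, so the union is just that shape — area = 111.81 mm²; (rotated 10° about Z; rotation is an isometry so areas/perimeters/island counts are preserved). At z = 21.1: the cylinder is absent (z outside [0, 20.5]); the cube at (4.5, 0.5) is present — its section is the full 6.5×11.5 rectangle (area 74.75 mm²); Taking the union: only the 6.5×11.5 cube at (4.5, 0.5) is present, so the union is just that shape — area = 74.75 mm²; (rotated 10° about Z; rotation is an isometry so areas/perimeters/island counts are preserved). Checking containment: at z = 21.1 the cross-section extends beyond the z = 6.4 cross-section by about 71.56 mm².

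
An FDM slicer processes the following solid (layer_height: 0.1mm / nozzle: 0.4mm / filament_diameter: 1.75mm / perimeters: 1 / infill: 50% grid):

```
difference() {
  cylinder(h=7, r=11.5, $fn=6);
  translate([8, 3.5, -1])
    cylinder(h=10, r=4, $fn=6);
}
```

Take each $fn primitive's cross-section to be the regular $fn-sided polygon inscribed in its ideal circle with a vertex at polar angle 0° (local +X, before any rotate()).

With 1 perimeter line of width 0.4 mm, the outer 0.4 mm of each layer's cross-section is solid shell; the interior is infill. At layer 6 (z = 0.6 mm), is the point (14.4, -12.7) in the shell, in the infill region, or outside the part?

At z = 0.6 mm: the r=11.5 cylinder contributes a regular 6-gon of circumradius 11.5; the r=4 cylinder at (8, 3.5) gives a regular 6-gon of circumradius 4 (constant along its height); Taking the first minus the rest: starting from the r=11.5 cylinder, the r=4 cylinder at (8, 3.5) partially overlaps it — only the 30.09 mm² overlap (of its 41.57 mm²) is removed, clipping the outline — 1 connected region. Overall, the cross-section is a single solid region. The nearest boundary edge runs (11.50, 0.00)→(5.75, -9.96); distance from the point to it = 8.86 mm. The point is not inside any of the regions above, so it lies outside the cross-section (8.86 mm from the nearest boundary).

outside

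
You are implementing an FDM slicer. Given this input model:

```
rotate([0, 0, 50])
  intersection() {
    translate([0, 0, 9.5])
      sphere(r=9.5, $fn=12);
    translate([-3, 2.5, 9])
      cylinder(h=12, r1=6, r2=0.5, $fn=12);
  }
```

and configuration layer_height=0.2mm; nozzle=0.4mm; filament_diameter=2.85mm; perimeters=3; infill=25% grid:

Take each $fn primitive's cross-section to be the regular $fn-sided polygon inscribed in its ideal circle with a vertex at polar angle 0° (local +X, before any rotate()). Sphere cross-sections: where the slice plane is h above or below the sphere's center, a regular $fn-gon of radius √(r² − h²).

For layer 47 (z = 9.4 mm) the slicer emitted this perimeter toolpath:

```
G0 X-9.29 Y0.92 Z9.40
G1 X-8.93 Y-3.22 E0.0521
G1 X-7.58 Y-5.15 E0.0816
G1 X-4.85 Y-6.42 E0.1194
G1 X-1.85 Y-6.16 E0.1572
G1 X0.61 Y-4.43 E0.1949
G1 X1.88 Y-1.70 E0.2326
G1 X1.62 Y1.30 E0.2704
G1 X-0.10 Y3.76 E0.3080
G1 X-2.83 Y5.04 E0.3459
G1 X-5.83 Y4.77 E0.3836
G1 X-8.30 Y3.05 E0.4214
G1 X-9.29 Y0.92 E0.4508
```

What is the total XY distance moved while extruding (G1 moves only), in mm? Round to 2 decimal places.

Sum the Euclidean lengths of each G1 segment: total = 35.95 mm.

35.95 mm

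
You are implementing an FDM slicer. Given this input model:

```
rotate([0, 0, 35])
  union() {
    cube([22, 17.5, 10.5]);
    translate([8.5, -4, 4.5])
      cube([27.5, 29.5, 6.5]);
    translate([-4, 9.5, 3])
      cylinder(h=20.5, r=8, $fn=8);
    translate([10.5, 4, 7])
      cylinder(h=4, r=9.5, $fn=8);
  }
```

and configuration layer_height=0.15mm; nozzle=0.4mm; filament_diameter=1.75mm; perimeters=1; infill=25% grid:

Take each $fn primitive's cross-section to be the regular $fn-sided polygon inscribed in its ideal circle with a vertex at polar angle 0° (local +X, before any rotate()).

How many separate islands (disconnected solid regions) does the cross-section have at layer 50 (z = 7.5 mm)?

1

At z = 7.5 mm: the cube (footprint 22×17.5) is included at this height; the 27.5×29.5 cube at (8.5, -4) contributes its full rectangle; the r=8 cylinder at (-4, 9.5) gives a regular 8-gon of circumradius 8 (constant along its height); the r=9.5 cylinder at (10.5, 4) gives a regular 8-gon of circumradius 9.5 (constant along its height); Merging all regions: the regions partially overlap (shared area 500.81 mm²), so overlapping operands fuse into one piece — 1 connected region; (whole slice rotated 35° about Z — lengths, areas and connectivity unchanged). Overall, the cross-section is a single solid region. Island count = 1.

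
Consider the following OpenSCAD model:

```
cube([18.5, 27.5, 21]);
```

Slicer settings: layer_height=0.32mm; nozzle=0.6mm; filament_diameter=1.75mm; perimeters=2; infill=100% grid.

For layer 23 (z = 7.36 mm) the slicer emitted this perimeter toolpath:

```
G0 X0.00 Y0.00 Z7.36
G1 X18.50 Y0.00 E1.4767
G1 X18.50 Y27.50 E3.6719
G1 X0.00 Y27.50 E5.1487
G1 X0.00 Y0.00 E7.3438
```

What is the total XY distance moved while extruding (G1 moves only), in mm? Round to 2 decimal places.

92.00 mm

Sum the Euclidean lengths of each G1 segment: total = 92.00 mm.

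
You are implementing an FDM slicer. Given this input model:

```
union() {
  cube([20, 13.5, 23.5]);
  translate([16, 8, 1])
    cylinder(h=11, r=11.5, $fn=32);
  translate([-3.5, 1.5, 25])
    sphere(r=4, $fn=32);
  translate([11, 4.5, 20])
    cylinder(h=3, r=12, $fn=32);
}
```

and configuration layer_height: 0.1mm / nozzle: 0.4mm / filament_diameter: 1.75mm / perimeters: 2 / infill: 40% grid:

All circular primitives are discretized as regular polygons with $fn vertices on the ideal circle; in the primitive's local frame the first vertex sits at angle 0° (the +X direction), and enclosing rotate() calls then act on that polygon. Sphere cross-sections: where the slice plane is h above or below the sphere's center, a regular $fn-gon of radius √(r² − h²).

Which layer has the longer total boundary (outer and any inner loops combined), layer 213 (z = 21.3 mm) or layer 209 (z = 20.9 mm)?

Layer 213 (z = 21.3): the cube is present — its section is the full 20×13.5 rectangle (perimeter 67.00 mm); the cylinder at (16, 8) is absent (z outside [1, 12]); the sphere at (-3.5, 1.5): section is a regular 32-gon, circumradius = √(r²−h²) = √(4²−3.7²) = 1.520 (perimeter = 2·32·1.520·sin(180°/32) = 9.53 mm); the r=12 cylinder at (11, 4.5) contributes a regular 32-gon of circumradius 12 (perimeter = 2·32·12.000·sin(180°/32) = 75.28 mm); Combining (union): the regions partially overlap (shared area 263.76 mm²), so the edge portions inside another operand are dropped and the merged outline is re-measured after clipping — boundary = 87.53 mm. So its perimeter = 87.53 mm. Layer 209 (z = 20.9): the 20×13.5 cube contributes its full rectangle (perimeter 67.00 mm); the cylinder at (16, 8) does not reach this height (z outside [1, 12]); the sphere at (-3.5, 1.5) does not reach this height (|z−center|=4.100 > r=4); the r=12 cylinder at (11, 4.5) gives a regular 32-gon of circumradius 12 (constant along its height) (perimeter = 2·32·12.000·sin(180°/32) = 75.28 mm); Taking the union: the regions partially overlap (shared area 263.76 mm²), so the edge portions inside another operand are dropped and the merged outline is re-measured after clipping — boundary = 77.99 mm. So its perimeter = 77.99 mm. Layer 213 is larger (87.53 vs 77.99 mm).

layer 213 (z = 21.3 mm)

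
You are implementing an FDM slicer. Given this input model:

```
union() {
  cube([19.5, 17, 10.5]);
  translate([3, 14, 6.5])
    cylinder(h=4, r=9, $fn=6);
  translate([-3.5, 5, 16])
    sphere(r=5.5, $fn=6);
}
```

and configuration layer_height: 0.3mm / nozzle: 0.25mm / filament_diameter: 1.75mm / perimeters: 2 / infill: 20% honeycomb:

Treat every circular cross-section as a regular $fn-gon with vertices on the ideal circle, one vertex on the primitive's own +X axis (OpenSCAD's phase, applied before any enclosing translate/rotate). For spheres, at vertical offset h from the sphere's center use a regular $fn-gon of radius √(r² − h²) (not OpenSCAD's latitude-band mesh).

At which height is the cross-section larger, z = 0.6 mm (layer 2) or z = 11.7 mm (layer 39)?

layer 2 (z = 0.6 mm)

Layer 2 (z = 0.6): the cube (footprint 19.5×17) is included at this height (area 331.50 mm²); the cylinder at (3, 14) does not reach this height (z outside [6.5, 10.5]); the sphere at (-3.5, 5) is absent (|z−center|=15.400 > r=5.5); Merging all regions: only the 19.5×17 cube is present, so the union is just that shape — area = 331.50 mm². So its area = 331.50 mm². Layer 39 (z = 11.7): the cube does not reach this height (z outside [0, 10.5]); the cylinder at (3, 14) is not intersected at this z (z outside [6.5, 10.5]); the r=5.5 sphere at (-3.5, 5) contributes a regular 6-gon of circumradius √(5.5²−4.3²) = 3.429 (area = (6/2)·3.429²·sin(360°/6) = 30.55 mm²); Taking the union: only the r=5.5 sphere at (-3.5, 5) is present, so the union is just that shape — area = 30.55 mm². So its area = 30.55 mm². Layer 2 is larger (331.50 vs 30.55 mm²).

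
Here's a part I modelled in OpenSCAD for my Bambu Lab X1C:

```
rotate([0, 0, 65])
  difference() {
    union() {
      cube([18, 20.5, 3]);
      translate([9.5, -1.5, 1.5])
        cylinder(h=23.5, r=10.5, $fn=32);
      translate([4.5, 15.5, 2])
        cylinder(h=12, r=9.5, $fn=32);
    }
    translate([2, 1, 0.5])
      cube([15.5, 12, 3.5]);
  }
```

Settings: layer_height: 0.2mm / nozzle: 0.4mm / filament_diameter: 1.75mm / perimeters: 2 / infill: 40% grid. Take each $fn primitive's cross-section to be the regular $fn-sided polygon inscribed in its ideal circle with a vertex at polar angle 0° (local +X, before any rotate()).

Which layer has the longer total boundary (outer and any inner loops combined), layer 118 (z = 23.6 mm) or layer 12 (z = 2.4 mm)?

Layer 118 (z = 23.6): the cube is not intersected at this z (z outside [0, 3]); the r=10.5 cylinder at (9.5, -1.5) gives a regular 32-gon of circumradius 10.5 (constant along its height) (perimeter = 2·32·10.500·sin(180°/32) = 65.87 mm); the cylinder at (4.5, 15.5) is not intersected at this z (z outside [2, 14]); Merging all regions: only the r=10.5 cylinder at (9.5, -1.5) is present, so the union is just that shape — boundary = 65.87 mm; the cube at (2, 1) is absent (z outside [0.5, 4]); Taking the first minus the rest: none of the subtracted shapes is present at this height, so the result so far is unchanged — boundary = 65.87 mm; (rotated 65° about Z; rotation is an isometry so areas/perimeters/island counts are preserved). So its perimeter = 65.87 mm. Layer 12 (z = 2.4): the 18×20.5 cube contributes its full rectangle (perimeter 77.00 mm); the cylinder at (9.5, -1.5): section is a regular 32-gon, circumradius r=10.5 (perimeter = 2·32·10.500·sin(180°/32) = 65.87 mm); the cylinder at (4.5, 15.5): section is a regular 32-gon, circumradius r=9.5 (perimeter = 2·32·9.500·sin(180°/32) = 59.59 mm); Merging all regions: the regions partially overlap (shared area 312.95 mm²), so the edge portions inside another operand are dropped and the merged outline is re-measured after clipping — boundary = 104.36 mm; the cube at (2, 1) (footprint 15.5×12) is included at this height (perimeter 55.00 mm); Taking the first minus the rest: starting from that combined region, the 15.5×12 cube at (2, 1) lies wholly inside it (removes its full 186.00 mm² and its 55.00 mm outline becomes a hole wall) — boundary (outer + 1 inner loop) = 159.36 mm; (rotated 65° about Z; rotation is an isometry so areas/perimeters/island counts are preserved). So its perimeter = 159.36 mm. Layer 12 is larger (159.36 vs 65.87 mm).

layer 12 (z = 2.4 mm)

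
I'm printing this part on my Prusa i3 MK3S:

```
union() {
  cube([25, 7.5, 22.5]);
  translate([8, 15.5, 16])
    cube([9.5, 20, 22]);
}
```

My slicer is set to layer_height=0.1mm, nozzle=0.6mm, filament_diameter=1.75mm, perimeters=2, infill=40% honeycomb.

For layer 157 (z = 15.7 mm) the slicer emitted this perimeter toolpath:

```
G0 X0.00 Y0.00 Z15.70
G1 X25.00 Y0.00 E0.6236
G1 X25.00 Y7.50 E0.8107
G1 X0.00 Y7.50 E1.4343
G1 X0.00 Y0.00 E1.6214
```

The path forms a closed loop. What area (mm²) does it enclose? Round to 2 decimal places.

187.50 mm²

Apply the shoelace formula to the sequence of (X, Y) vertices; enclosed area = 187.50 mm².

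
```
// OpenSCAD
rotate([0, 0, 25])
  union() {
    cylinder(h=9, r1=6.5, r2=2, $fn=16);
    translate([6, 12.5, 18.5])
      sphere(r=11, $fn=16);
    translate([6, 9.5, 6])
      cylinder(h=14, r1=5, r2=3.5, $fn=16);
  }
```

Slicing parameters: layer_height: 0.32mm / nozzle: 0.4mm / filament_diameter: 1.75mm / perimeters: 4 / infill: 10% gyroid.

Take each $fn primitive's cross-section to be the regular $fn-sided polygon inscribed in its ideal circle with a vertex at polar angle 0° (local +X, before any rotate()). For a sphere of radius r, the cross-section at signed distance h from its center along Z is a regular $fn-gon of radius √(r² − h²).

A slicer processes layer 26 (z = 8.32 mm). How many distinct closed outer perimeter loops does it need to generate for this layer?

At z = 8.32 mm: the cone (r1=6.5→r2=2) has section circumradius 2.340 here — a regular 16-gon; the r=11 sphere at (6, 12.5) slices to a regular 16-gon of circumradius 4.167 (√(r²−h²) with h=10.18 from center); the cone at (6, 9.5) contributes a regular 16-gon of circumradius 4.751 (interpolated between r1=5 and r2=3.5 at t=0.166); Merging all regions: the regions partially overlap (shared area 34.71 mm²), so overlapping operands fuse into one piece — 2 connected regions; (rotated 25° about Z; rotation is an isometry so areas/perimeters/island counts are preserved). The result has 2 disconnected regions.

2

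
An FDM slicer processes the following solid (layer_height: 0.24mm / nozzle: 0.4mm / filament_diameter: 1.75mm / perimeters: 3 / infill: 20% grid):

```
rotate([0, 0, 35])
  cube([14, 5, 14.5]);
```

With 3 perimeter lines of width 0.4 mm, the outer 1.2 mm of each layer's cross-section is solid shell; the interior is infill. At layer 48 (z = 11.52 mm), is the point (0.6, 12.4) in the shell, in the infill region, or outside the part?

At z = 11.52 mm: the cube (footprint 14×5) is included at this height; (rotated 35° about Z; rotation is an isometry so areas/perimeters/island counts are preserved). Overall, the cross-section is a single solid region. Undo the 35° rotation: the query point maps to (7.604, 9.813) in the un-rotated model frame. The nearest boundary edge runs (14.00, 5.00)→(0.00, 5.00); distance from the point to it = 4.81 mm. The point is not inside any of the regions above, so it lies outside the cross-section (4.81 mm from the nearest boundary).

outside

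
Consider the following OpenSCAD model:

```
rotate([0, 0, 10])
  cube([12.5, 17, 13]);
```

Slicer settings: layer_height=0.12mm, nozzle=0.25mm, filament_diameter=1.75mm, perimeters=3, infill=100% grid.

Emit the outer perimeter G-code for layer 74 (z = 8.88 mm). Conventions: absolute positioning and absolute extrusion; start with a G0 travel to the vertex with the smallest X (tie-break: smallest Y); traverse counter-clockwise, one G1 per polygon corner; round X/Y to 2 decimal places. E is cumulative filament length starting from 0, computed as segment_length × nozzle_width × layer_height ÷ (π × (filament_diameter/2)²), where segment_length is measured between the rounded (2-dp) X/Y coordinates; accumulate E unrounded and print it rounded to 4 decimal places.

G0 X-2.95 Y16.74 Z8.88
G1 X0.00 Y0.00 E0.2120
G1 X12.31 Y2.17 E0.3679
G1 X9.36 Y18.91 E0.5799
G1 X-2.95 Y16.74 E0.7358

At z = 8.88 mm: the cube is present — its section is the full 12.5×17 rectangle; (whole slice rotated 10° about Z — lengths, areas and connectivity unchanged). The outline is a single polygon with 4 vertices. Extrusion per mm of travel: 0.25 × 0.12 / (π × 0.875²) = 0.012473. Accumulating E over each segment gives final E = 0.7358.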